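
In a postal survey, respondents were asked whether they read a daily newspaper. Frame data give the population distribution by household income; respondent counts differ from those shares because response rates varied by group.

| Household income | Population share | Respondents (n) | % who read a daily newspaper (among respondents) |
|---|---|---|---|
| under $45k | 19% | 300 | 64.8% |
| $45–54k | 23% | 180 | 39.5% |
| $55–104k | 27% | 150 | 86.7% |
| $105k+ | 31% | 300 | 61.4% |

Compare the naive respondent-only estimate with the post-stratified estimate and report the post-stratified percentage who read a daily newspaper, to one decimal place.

Unadjusted (pooled respondent) estimate weights by respondent counts:
  (300/930)×64.8 + (180/930)×39.5 + (150/930)×86.7 + (300/930)×61.4 = 62.3387%
Post-stratified estimate weights by population shares:
  0.19×64.8 + 0.23×39.5 + 0.27×86.7 + 0.31×61.4 = 63.84%

63.8%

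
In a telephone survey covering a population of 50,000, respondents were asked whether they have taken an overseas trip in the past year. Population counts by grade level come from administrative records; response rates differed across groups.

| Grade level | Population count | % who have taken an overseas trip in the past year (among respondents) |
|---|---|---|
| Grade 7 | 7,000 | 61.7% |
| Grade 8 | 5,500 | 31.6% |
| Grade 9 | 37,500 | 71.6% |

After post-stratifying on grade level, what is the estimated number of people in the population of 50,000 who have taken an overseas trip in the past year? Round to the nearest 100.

32,900

Apply each group's respondent rate to its population count:
  Grade 7: 7,000 × 61.7% = 4319
  Grade 8: 5,500 × 31.6% = 1738
  Grade 9: 37,500 × 71.6% = 26,850
Estimated total = 32,907 → 32,900.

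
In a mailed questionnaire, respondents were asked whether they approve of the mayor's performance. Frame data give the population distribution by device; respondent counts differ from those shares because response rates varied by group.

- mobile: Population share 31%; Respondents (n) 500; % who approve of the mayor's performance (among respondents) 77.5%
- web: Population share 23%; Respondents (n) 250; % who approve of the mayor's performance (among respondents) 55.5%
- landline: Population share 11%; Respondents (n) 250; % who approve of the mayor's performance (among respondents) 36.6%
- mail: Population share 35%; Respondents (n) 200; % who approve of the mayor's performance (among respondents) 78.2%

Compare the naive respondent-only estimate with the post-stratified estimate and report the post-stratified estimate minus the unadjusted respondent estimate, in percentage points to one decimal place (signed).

Naive respondent-only estimate (weights = respondent counts):
  (500/1200)×77.5 + (250/1200)×55.5 + (250/1200)×36.6 + (200/1200)×78.2 = 64.5125%
Post-stratified estimate weights by population shares:
  0.31×77.5 + 0.23×55.5 + 0.11×36.6 + 0.35×78.2 = 68.186%
Difference = 68.186 − 64.5125 = 3.6735 pp.

+3.7 percentage points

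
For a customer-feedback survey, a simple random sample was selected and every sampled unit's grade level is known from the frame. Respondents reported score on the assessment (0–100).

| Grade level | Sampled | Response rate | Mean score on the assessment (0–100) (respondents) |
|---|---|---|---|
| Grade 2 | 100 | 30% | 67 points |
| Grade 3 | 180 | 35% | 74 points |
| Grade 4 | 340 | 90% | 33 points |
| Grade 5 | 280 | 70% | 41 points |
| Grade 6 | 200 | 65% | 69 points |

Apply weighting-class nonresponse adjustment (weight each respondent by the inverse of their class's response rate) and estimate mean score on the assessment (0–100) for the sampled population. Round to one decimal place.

51.4

Each respondent's weight = sampled/responded in their class; summing within a class gives n_sampled, so:
  Grade 2: 100 × 67 = 6700
  Grade 3: 180 × 74 = 13,320
  Grade 4: 340 × 33 = 11,220
  Grade 5: 280 × 41 = 11,480
  Grade 6: 200 × 69 = 13,800
Adjusted estimate = 56,520 / 1,100 = 51.3818 → 51.4.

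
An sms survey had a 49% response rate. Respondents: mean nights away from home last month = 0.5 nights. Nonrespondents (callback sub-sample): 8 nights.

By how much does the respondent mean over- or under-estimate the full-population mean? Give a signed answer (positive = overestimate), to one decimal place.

-3.8

Nonresponse fraction = 1 − 0.49 = 0.51.
Bias = (nonresponse fraction) × (respondent mean − nonrespondent mean)
     = 0.51 × (0.5 − 8) = 0.51 × -7.5 = -3.825.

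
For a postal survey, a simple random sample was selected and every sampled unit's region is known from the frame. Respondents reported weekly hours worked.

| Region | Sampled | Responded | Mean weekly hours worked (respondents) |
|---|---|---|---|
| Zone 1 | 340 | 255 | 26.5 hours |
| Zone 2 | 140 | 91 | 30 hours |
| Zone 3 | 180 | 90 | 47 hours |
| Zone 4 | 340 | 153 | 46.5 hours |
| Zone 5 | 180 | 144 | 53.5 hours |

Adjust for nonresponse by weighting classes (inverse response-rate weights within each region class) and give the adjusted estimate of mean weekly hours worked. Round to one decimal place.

39.9

Response rates by class: Zone 1 255/340 = 75%, Zone 2 91/140 = 65%, Zone 3 90/180 = 50%, Zone 4 153/340 = 45%, Zone 5 144/180 = 80%.
With weight = n_sampled/n_responded per class, the weighted class total is n_sampled:
  Zone 1: 340 × 26.5 = 9010
  Zone 2: 140 × 30 = 4200
  Zone 3: 180 × 47 = 8460
  Zone 4: 340 × 46.5 = 15,810
  Zone 5: 180 × 53.5 = 9630
Adjusted estimate = 47,110 / 1,180 = 39.9237 → 39.9.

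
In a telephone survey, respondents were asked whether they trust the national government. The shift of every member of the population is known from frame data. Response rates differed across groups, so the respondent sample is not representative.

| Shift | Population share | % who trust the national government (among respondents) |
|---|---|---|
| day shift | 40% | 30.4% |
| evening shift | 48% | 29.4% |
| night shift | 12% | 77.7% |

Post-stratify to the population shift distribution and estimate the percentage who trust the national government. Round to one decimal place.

Post-stratification weights by population share, not respondent share:
  day shift: 0.4 × 30.4 = 12.16
  evening shift: 0.48 × 29.4 = 14.112
  night shift: 0.12 × 77.7 = 9.324
Post-stratified estimate = 35.596 → 35.6%.

35.6%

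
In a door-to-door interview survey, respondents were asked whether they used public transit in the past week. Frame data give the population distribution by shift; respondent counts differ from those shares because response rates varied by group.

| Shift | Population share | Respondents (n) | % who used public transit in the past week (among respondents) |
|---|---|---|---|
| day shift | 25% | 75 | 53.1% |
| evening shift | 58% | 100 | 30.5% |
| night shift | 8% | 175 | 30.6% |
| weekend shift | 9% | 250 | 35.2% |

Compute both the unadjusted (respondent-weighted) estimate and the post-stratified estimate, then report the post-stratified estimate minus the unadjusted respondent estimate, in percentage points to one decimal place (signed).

Without adjustment, the pooled respondent share is:
  (75/600)×53.1 + (100/600)×30.5 + (175/600)×30.6 + (250/600)×35.2 = 35.3125%
Post-stratified estimate weights by population shares:
  0.25×53.1 + 0.58×30.5 + 0.08×30.6 + 0.09×35.2 = 36.581%
Difference = 36.581 − 35.3125 = 1.2685 pp.

+1.3 percentage points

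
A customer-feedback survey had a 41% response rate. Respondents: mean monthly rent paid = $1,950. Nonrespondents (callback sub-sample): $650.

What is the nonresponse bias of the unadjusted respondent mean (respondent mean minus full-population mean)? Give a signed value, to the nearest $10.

+$770

Nonresponse fraction = 1 − 0.41 = 0.59.
Bias = (nonresponse fraction) × (respondent mean − nonrespondent mean)
     = 0.59 × (1950 − 650) = 0.59 × 1300 = 767.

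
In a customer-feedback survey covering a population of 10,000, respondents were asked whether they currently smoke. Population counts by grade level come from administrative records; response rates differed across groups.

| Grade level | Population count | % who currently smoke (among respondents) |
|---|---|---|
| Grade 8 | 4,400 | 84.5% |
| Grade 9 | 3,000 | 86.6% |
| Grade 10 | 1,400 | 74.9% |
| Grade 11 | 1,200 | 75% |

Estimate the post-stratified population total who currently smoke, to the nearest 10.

Apply each group's respondent rate to its population count:
  Grade 8: 4,400 × 84.5% = 3718
  Grade 9: 3,000 × 86.6% = 2598
  Grade 10: 1,400 × 74.9% = 1048.6
  Grade 11: 1,200 × 75% = 900
Estimated total = 8264.6 → 8,260.

8,260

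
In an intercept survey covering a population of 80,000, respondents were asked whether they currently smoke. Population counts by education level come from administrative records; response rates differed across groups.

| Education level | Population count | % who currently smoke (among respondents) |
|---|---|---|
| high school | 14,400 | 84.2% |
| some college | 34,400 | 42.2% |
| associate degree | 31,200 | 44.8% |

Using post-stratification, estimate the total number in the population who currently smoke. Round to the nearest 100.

40,600

Apply each group's respondent rate to its population count:
  high school: 14,400 × 84.2% = 12124.8
  some college: 34,400 × 42.2% = 14516.8
  associate degree: 31,200 × 44.8% = 13977.6
Estimated total = 40619.2 → 40,600.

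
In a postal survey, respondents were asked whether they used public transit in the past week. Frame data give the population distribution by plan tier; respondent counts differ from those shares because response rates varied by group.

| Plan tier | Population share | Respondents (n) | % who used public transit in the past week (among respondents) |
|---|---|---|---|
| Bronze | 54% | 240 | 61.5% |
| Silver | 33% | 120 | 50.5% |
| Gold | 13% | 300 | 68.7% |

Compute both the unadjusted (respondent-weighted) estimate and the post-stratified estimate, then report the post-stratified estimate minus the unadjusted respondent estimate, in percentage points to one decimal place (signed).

Without adjustment, the pooled respondent share is:
  (240/660)×61.5 + (120/660)×50.5 + (300/660)×68.7 = 62.7727%
Post-stratified estimate weights by population shares:
  0.54×61.5 + 0.33×50.5 + 0.13×68.7 = 58.806%
Difference = 58.806 − 62.7727 = -3.9667 pp.

-4.0 percentage points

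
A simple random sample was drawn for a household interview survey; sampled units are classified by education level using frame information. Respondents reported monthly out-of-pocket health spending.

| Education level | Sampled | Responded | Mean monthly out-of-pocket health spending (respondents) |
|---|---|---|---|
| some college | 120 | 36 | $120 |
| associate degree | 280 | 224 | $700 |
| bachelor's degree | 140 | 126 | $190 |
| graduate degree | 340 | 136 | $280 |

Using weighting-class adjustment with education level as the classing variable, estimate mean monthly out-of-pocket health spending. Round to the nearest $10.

Class response rates: some college 36/120 = 30%, associate degree 224/280 = 80%, bachelor's degree 126/140 = 90%, graduate degree 136/340 = 40%.
Inverse-response-rate weighting restores each class to its sampled count, so class totals weight by n_sampled:
  some college: 120 × 120 = 14,400
  associate degree: 280 × 700 = 196,000
  bachelor's degree: 140 × 190 = 26,600
  graduate degree: 340 × 280 = 95,200
Adjusted estimate = 332,200 / 880 = 377.5 → $380.

$380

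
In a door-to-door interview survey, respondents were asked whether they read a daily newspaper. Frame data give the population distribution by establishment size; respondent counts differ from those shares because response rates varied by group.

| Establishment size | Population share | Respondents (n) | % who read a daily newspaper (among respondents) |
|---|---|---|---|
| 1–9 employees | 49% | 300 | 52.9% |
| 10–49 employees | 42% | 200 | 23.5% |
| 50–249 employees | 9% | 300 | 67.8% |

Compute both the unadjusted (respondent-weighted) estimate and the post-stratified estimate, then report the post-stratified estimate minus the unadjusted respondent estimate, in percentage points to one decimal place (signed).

Unadjusted (pooled respondent) estimate weights by respondent counts:
  (300/800)×52.9 + (200/800)×23.5 + (300/800)×67.8 = 51.1375%
Reweighting by population establishment size shares:
  0.49×52.9 + 0.42×23.5 + 0.09×67.8 = 41.893%
Difference = 41.893 − 51.1375 = -9.2445 pp.

-9.2 percentage points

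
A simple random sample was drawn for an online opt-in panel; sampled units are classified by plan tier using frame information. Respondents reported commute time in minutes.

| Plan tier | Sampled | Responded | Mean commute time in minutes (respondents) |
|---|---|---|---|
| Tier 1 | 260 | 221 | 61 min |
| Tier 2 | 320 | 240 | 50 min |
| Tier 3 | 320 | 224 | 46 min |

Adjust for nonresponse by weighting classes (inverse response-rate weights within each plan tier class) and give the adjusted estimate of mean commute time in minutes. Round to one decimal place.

51.8

Class response rates: Tier 1 221/260 = 85%, Tier 2 240/320 = 75%, Tier 3 224/320 = 70%.
Each respondent's weight = sampled/responded in their class; summing within a class gives n_sampled, so:
  Tier 1: 260 × 61 = 15,860
  Tier 2: 320 × 50 = 16,000
  Tier 3: 320 × 46 = 14,720
Adjusted estimate = 46,580 / 900 = 51.7556 → 51.8.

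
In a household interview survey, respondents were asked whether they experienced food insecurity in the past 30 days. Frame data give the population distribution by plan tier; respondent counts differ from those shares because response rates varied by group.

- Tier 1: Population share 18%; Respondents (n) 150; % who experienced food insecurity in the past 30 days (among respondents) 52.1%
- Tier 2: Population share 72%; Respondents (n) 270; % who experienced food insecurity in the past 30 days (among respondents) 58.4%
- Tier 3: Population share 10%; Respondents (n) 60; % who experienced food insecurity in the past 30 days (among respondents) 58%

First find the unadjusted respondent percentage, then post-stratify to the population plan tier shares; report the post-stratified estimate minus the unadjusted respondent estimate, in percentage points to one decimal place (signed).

Unadjusted (pooled respondent) estimate weights by respondent counts:
  (150/480)×52.1 + (270/480)×58.4 + (60/480)×58 = 56.3813%
Post-stratifying to population shares instead:
  0.18×52.1 + 0.72×58.4 + 0.1×58 = 57.226%
Difference = 57.226 − 56.3813 = 0.8447 pp.

+0.8 percentage points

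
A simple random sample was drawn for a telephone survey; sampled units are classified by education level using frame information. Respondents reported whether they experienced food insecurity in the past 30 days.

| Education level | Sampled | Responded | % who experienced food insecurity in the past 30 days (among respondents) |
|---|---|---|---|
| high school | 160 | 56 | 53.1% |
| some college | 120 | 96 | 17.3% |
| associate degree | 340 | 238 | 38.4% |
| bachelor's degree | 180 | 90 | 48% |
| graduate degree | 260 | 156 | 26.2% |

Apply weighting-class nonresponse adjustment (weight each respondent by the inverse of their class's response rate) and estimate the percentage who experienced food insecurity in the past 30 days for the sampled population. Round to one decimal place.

36.9%

Class response rates: high school 56/160 = 35%, some college 96/120 = 80%, associate degree 238/340 = 70%, bachelor's degree 90/180 = 50%, graduate degree 156/260 = 60%.
Inverse-response-rate weighting restores each class to its sampled count, so class totals weight by n_sampled:
  high school: 160 × 53.1 = 8496
  some college: 120 × 17.3 = 2076
  associate degree: 340 × 38.4 = 13,056
  bachelor's degree: 180 × 48 = 8640
  graduate degree: 260 × 26.2 = 6812
Adjusted estimate = 39,080 / 1,060 = 36.8679 → 36.9%.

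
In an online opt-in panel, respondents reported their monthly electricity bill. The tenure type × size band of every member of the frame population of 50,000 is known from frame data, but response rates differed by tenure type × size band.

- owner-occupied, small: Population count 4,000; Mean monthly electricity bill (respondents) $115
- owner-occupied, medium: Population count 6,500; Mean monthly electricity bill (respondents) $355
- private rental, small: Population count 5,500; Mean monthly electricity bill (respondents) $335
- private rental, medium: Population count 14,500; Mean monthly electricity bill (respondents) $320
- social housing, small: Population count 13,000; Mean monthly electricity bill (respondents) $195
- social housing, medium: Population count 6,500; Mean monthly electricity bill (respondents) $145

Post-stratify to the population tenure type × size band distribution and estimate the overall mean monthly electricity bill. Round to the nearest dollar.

Each cell contributes population-share × respondent value:
  owner-occupied, small: (4,000/50,000) × 115 = 9.2
  owner-occupied, medium: (6,500/50,000) × 355 = 46.15
  private rental, small: (5,500/50,000) × 335 = 36.85
  private rental, medium: (14,500/50,000) × 320 = 92.8
  social housing, small: (13,000/50,000) × 195 = 50.7
  social housing, medium: (6,500/50,000) × 145 = 18.85
Post-stratified estimate = 254.55 → $255.

$255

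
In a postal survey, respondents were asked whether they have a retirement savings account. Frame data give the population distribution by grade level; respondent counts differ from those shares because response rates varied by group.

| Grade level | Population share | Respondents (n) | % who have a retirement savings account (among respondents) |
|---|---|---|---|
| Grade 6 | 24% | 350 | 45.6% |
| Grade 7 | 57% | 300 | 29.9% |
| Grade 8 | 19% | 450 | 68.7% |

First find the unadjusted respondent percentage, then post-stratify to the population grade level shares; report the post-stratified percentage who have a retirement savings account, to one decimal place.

Without adjustment, the pooled respondent share is:
  (350/1100)×45.6 + (300/1100)×29.9 + (450/1100)×68.7 = 50.7682%
Post-stratifying to population shares instead:
  0.24×45.6 + 0.57×29.9 + 0.19×68.7 = 41.04%

41.0%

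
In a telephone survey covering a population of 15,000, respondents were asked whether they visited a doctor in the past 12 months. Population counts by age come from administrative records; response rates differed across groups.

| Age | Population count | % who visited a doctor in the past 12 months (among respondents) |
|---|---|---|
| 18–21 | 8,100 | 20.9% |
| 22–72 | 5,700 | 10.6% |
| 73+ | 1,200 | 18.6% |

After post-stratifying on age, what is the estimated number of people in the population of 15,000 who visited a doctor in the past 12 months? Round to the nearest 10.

2,520

Apply each group's respondent rate to its population count:
  18–21: 8,100 × 20.9% = 1692.9
  22–72: 5,700 × 10.6% = 604.2
  73+: 1,200 × 18.6% = 223.2
Estimated total = 2520.3 → 2,520.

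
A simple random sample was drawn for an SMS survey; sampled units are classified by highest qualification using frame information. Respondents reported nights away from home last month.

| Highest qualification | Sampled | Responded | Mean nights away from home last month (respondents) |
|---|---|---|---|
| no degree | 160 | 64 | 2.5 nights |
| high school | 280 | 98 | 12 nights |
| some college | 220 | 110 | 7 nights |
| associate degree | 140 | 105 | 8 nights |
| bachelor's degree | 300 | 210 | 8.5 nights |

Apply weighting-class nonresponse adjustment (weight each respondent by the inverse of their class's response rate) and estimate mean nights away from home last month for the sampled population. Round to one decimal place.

Response rates by class: no degree 64/160 = 40%, high school 98/280 = 35%, some college 110/220 = 50%, associate degree 105/140 = 75%, bachelor's degree 210/300 = 70%.
With weight = n_sampled/n_responded per class, the weighted class total is n_sampled:
  no degree: 160 × 2.5 = 400
  high school: 280 × 12 = 3360
  some college: 220 × 7 = 1540
  associate degree: 140 × 8 = 1120
  bachelor's degree: 300 × 8.5 = 2550
Adjusted estimate = 8970 / 1,100 = 8.15455 → 8.2.

8.2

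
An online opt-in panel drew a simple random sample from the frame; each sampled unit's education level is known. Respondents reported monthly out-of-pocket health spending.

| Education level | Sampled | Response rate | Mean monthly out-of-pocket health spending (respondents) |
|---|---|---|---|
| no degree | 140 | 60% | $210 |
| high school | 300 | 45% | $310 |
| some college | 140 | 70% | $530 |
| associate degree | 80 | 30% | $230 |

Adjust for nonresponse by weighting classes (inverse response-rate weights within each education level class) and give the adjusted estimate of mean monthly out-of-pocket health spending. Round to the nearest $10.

$330

Each respondent's weight = sampled/responded in their class; summing within a class gives n_sampled, so:
  no degree: 140 × 210 = 29,400
  high school: 300 × 310 = 93,000
  some college: 140 × 530 = 74,200
  associate degree: 80 × 230 = 18,400
Adjusted estimate = 215,000 / 660 = 325.758 → $330.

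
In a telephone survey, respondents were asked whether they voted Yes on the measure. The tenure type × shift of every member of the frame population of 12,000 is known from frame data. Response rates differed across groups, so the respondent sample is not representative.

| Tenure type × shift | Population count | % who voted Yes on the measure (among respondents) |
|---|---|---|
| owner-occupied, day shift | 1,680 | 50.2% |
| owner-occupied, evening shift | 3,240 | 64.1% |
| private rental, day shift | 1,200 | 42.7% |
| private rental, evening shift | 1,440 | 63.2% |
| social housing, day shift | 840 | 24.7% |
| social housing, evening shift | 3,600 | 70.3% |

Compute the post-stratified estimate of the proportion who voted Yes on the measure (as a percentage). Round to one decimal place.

Each cell contributes population-share × respondent value:
  owner-occupied, day shift: (1,680/12,000) × 50.2 = 7.028
  owner-occupied, evening shift: (3,240/12,000) × 64.1 = 17.307
  private rental, day shift: (1,200/12,000) × 42.7 = 4.27
  private rental, evening shift: (1,440/12,000) × 63.2 = 7.584
  social housing, day shift: (840/12,000) × 24.7 = 1.729
  social housing, evening shift: (3,600/12,000) × 70.3 = 21.09
Post-stratified estimate = 59.008 → 59.0%.

59.0%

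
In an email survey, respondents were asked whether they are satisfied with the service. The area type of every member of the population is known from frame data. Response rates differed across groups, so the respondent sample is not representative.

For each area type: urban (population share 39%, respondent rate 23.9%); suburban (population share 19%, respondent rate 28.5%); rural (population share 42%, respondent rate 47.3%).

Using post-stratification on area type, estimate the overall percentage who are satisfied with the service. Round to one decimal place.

34.6%

Each cell contributes population-share × respondent value:
  urban: 0.39 × 23.9 = 9.321
  suburban: 0.19 × 28.5 = 5.415
  rural: 0.42 × 47.3 = 19.866
Post-stratified estimate = 34.602 → 34.6%.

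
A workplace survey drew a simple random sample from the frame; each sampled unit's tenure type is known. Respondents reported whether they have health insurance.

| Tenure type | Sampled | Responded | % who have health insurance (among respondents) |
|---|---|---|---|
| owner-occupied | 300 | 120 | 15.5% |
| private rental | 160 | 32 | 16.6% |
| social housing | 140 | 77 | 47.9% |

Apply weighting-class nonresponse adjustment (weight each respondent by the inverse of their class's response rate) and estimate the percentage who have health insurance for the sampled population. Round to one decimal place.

Class response rates: owner-occupied 120/300 = 40%, private rental 32/160 = 20%, social housing 77/140 = 55%.
Each respondent's weight = sampled/responded in their class; summing within a class gives n_sampled, so:
  owner-occupied: 300 × 15.5 = 4650
  private rental: 160 × 16.6 = 2656
  social housing: 140 × 47.9 = 6706
Adjusted estimate = 14,012 / 600 = 23.3533 → 23.4%.

23.4%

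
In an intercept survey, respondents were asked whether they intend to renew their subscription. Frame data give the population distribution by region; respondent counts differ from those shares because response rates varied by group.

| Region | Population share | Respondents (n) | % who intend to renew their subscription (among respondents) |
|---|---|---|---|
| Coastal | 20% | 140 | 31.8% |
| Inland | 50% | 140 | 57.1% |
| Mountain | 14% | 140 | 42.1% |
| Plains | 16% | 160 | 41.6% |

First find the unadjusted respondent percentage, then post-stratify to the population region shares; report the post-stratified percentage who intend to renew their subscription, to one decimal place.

47.5%

Unadjusted (pooled respondent) estimate weights by respondent counts:
  (140/580)×31.8 + (140/580)×57.1 + (140/580)×42.1 + (160/580)×41.6 = 43.0966%
Reweighting by population region shares:
  0.2×31.8 + 0.5×57.1 + 0.14×42.1 + 0.16×41.6 = 47.46%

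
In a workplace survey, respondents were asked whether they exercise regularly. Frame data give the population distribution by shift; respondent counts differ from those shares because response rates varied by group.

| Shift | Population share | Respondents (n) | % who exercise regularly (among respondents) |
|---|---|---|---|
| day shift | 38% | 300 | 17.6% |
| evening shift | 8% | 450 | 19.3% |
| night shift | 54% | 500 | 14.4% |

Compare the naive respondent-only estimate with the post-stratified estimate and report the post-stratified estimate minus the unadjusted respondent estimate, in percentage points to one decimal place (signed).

Naive respondent-only estimate (weights = respondent counts):
  (300/1250)×17.6 + (450/1250)×19.3 + (500/1250)×14.4 = 16.932%
Reweighting by population shift shares:
  0.38×17.6 + 0.08×19.3 + 0.54×14.4 = 16.008%
Difference = 16.008 − 16.932 = -0.924 pp.

-0.9 percentage points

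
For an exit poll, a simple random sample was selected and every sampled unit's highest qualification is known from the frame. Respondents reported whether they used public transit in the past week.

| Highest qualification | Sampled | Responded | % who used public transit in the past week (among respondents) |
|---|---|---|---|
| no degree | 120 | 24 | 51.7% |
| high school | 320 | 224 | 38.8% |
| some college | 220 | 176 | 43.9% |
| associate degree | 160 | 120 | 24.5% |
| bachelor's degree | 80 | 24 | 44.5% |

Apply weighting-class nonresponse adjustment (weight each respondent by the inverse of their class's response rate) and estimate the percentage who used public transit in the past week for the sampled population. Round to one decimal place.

Class response rates: no degree 24/120 = 20%, high school 224/320 = 70%, some college 176/220 = 80%, associate degree 120/160 = 75%, bachelor's degree 24/80 = 30%.
Each respondent's weight = sampled/responded in their class; summing within a class gives n_sampled, so:
  no degree: 120 × 51.7 = 6204
  high school: 320 × 38.8 = 12,416
  some college: 220 × 43.9 = 9658
  associate degree: 160 × 24.5 = 3920
  bachelor's degree: 80 × 44.5 = 3560
Adjusted estimate = 35,758 / 900 = 39.7311 → 39.7%.

39.7%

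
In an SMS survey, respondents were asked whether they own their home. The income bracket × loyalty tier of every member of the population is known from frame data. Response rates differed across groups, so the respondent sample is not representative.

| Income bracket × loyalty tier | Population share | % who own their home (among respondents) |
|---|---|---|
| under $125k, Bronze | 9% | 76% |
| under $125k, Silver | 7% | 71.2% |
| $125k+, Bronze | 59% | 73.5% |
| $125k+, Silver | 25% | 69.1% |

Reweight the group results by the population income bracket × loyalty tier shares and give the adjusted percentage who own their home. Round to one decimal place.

Weight each group's respondent value by its population share:
  under $125k, Bronze: 0.09 × 76 = 6.84
  under $125k, Silver: 0.07 × 71.2 = 4.984
  $125k+, Bronze: 0.59 × 73.5 = 43.365
  $125k+, Silver: 0.25 × 69.1 = 17.275
Post-stratified estimate = 72.464 → 72.5%.

72.5%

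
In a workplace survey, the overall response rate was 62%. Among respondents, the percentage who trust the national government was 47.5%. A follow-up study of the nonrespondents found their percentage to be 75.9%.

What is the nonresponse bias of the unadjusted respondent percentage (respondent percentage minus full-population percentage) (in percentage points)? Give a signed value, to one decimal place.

-10.8 percentage points

Nonresponse fraction = 1 − 0.62 = 0.38.
Bias = (nonresponse fraction) × (respondent percentage − nonrespondent percentage)
     = 0.38 × (47.5 − 75.9) = 0.38 × -28.4 = -10.792.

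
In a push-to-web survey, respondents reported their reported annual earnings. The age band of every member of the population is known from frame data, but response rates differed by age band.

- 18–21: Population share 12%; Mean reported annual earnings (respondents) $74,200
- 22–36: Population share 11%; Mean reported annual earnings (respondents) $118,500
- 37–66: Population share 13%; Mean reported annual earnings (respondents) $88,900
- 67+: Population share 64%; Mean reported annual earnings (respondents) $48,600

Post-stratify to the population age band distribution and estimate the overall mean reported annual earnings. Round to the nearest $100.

$64,600

Post-stratification weights by population share, not respondent share:
  18–21: 0.12 × 74,200 = 8904
  22–36: 0.11 × 118,500 = 13,035
  37–66: 0.13 × 88,900 = 11,557
  67+: 0.64 × 48,600 = 31,104
Post-stratified estimate = 64,600 → $64,600.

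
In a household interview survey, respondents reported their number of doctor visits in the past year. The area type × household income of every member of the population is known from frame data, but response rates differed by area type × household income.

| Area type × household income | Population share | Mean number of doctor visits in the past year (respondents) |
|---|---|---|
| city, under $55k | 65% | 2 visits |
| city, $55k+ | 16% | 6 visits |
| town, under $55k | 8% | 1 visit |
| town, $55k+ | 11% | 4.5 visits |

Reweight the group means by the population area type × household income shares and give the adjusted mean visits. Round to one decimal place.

Post-stratification weights by population share, not respondent share:
  city, under $55k: 0.65 × 2 = 1.3
  city, $55k+: 0.16 × 6 = 0.96
  town, under $55k: 0.08 × 1 = 0.08
  town, $55k+: 0.11 × 4.5 = 0.495
Post-stratified estimate = 2.835 → 2.8.

2.8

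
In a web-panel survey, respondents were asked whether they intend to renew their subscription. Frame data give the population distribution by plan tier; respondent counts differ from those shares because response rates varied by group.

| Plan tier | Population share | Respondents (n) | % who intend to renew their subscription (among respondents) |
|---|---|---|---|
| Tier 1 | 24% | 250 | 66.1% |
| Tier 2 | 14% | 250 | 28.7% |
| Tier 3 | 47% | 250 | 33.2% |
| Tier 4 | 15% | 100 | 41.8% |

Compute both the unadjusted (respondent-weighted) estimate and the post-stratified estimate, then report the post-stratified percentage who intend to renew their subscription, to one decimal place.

41.8%

Unadjusted (pooled respondent) estimate weights by respondent counts:
  (250/850)×66.1 + (250/850)×28.7 + (250/850)×33.2 + (100/850)×41.8 = 42.5647%
Post-stratified estimate weights by population shares:
  0.24×66.1 + 0.14×28.7 + 0.47×33.2 + 0.15×41.8 = 41.756%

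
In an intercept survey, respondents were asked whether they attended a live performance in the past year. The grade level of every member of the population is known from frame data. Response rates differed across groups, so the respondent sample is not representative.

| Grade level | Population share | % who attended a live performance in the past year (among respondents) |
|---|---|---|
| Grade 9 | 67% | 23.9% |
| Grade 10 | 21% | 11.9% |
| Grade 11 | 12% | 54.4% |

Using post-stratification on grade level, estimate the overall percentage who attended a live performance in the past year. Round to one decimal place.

25.0%

Post-stratification weights by population share, not respondent share:
  Grade 9: 0.67 × 23.9 = 16.013
  Grade 10: 0.21 × 11.9 = 2.499
  Grade 11: 0.12 × 54.4 = 6.528
Post-stratified estimate = 25.04 → 25.0%.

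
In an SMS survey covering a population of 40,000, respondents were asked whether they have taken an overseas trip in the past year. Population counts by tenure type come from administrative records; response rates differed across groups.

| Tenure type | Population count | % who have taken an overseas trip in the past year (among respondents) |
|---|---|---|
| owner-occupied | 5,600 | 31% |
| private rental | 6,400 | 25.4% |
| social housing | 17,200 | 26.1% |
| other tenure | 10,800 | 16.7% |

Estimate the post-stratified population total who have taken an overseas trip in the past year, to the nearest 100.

9,700

Each cell contributes its population count × the respondent rate:
  owner-occupied: 5,600 × 31% = 1736
  private rental: 6,400 × 25.4% = 1625.6
  social housing: 17,200 × 26.1% = 4489.2
  other tenure: 10,800 × 16.7% = 1803.6
Estimated total = 9654.4 → 9,700.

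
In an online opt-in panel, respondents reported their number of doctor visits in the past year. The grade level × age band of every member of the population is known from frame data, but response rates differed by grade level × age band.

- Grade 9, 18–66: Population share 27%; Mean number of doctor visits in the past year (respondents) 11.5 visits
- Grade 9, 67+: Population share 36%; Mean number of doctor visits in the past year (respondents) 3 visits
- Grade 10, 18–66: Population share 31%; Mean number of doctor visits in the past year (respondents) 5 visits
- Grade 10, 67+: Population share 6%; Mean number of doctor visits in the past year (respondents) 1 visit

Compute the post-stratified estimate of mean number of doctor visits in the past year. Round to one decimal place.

5.8

Post-stratification weights by population share, not respondent share:
  Grade 9, 18–66: 0.27 × 11.5 = 3.105
  Grade 9, 67+: 0.36 × 3 = 1.08
  Grade 10, 18–66: 0.31 × 5 = 1.55
  Grade 10, 67+: 0.06 × 1 = 0.06
Post-stratified estimate = 5.795 → 5.8.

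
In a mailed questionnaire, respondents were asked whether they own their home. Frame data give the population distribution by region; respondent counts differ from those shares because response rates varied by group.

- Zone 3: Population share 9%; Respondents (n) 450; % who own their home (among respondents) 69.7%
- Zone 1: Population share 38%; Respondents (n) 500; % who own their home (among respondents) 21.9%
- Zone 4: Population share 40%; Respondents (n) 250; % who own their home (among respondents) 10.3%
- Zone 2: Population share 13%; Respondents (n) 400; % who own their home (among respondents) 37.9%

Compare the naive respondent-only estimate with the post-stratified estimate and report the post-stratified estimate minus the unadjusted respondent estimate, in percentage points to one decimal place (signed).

-13.9 percentage points

Naive respondent-only estimate (weights = respondent counts):
  (450/1600)×69.7 + (500/1600)×21.9 + (250/1600)×10.3 + (400/1600)×37.9 = 37.5312%
Post-stratified estimate weights by population shares:
  0.09×69.7 + 0.38×21.9 + 0.4×10.3 + 0.13×37.9 = 23.642%
Difference = 23.642 − 37.5312 = -13.8893 pp.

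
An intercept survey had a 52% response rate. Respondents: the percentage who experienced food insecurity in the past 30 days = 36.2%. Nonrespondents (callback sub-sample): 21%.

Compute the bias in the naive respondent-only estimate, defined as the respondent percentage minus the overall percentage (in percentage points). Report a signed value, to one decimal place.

+7.3 percentage points

Nonresponse fraction = 1 − 0.52 = 0.48.
Bias = (nonresponse fraction) × (respondent percentage − nonrespondent percentage)
     = 0.48 × (36.2 − 21) = 0.48 × 15.2 = 7.296.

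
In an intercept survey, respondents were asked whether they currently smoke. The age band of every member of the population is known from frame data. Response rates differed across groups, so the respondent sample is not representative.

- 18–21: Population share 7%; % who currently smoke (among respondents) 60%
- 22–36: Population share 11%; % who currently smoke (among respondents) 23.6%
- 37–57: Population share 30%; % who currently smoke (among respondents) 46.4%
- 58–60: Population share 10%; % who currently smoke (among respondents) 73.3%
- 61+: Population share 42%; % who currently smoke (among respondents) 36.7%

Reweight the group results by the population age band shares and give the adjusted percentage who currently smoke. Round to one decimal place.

43.5%

Reweight to the known age band distribution:
  18–21: 0.07 × 60 = 4.2
  22–36: 0.11 × 23.6 = 2.596
  37–57: 0.3 × 46.4 = 13.92
  58–60: 0.1 × 73.3 = 7.33
  61+: 0.42 × 36.7 = 15.414
Post-stratified estimate = 43.46 → 43.5%.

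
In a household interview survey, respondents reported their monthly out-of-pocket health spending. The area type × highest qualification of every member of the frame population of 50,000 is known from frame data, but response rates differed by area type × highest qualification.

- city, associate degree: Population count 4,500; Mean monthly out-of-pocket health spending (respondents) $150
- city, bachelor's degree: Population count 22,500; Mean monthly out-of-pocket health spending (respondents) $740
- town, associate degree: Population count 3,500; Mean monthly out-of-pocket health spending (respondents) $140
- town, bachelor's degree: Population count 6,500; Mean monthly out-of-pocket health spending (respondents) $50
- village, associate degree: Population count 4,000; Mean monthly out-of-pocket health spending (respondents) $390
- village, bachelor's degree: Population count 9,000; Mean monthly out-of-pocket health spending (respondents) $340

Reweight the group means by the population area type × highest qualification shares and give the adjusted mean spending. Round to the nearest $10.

$460

Reweight to the known area type × highest qualification distribution:
  city, associate degree: (4,500/50,000) × 150 = 13.5
  city, bachelor's degree: (22,500/50,000) × 740 = 333
  town, associate degree: (3,500/50,000) × 140 = 9.8
  town, bachelor's degree: (6,500/50,000) × 50 = 6.5
  village, associate degree: (4,000/50,000) × 390 = 31.2
  village, bachelor's degree: (9,000/50,000) × 340 = 61.2
Post-stratified estimate = 455.2 → $460.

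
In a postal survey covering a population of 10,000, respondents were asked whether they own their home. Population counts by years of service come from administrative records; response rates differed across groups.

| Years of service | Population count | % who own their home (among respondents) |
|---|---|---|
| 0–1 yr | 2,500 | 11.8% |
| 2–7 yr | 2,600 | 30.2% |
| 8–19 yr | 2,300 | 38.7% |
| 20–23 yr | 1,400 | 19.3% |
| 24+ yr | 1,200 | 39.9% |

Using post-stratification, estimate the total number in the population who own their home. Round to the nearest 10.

Each cell contributes its population count × the respondent rate:
  0–1 yr: 2,500 × 11.8% = 295
  2–7 yr: 2,600 × 30.2% = 785.2
  8–19 yr: 2,300 × 38.7% = 890.1
  20–23 yr: 1,400 × 19.3% = 270.2
  24+ yr: 1,200 × 39.9% = 478.8
Estimated total = 2719.3 → 2,720.

2,720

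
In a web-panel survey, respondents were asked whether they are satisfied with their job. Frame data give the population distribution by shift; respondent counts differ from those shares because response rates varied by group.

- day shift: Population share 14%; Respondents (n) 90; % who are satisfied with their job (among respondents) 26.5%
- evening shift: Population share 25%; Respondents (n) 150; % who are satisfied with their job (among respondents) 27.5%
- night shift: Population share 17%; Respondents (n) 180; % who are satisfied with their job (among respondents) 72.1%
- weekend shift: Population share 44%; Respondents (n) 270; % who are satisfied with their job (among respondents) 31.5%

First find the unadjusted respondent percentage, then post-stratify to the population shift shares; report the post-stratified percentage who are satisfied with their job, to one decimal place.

36.7%

Unadjusted (pooled respondent) estimate weights by respondent counts:
  (90/690)×26.5 + (150/690)×27.5 + (180/690)×72.1 + (270/690)×31.5 = 40.5696%
Reweighting by population shift shares:
  0.14×26.5 + 0.25×27.5 + 0.17×72.1 + 0.44×31.5 = 36.702%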